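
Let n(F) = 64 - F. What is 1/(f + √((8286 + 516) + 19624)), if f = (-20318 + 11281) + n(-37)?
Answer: -4468/39911835 - √28426/79823670 ≈ -0.00011406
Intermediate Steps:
f = -8936 (f = (-20318 + 11281) + (64 - 1*(-37)) = -9037 + (64 + 37) = -9037 + 101 = -8936)
1/(f + √((8286 + 516) + 19624)) = 1/(-8936 + √((8286 + 516) + 19624)) = 1/(-8936 + √(8802 + 19624)) = 1/(-8936 + √28426)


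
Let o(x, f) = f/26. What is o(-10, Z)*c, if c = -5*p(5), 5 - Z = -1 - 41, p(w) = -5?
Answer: 1175/26 ≈ 45.192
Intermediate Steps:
Z = 47 (Z = 5 - (-1 - 41) = 5 - 1*(-42) = 5 + 42 = 47)
o(x, f) = f/26 (o(x, f) = f*(1/26) = f/26)
c = 25 (c = -5*(-5) = 25)
o(-10, Z)*c = ((1/26)*47)*25 = (47/26)*25 = 1175/26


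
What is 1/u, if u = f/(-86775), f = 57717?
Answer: -28925/19239 ≈ -1.5035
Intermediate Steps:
u = -19239/28925 (u = 57717/(-86775) = 57717*(-1/86775) = -19239/28925 ≈ -0.66513)
1/u = 1/(-19239/28925) = -28925/19239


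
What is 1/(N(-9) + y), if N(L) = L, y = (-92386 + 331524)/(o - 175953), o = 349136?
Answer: -173183/1319509 ≈ -0.13125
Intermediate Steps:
y = 239138/173183 (y = (-92386 + 331524)/(349136 - 175953) = 239138/173183 ≈ 1.3808)
1/(N(-9) + y) = 1/(-9 + 239138/173183) = 1/(-1319509/173183) = -173183/1319509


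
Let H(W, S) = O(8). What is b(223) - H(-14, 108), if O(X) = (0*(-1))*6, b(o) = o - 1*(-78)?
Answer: 301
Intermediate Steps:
b(o) = 78 + o (b(o) = o + 78 = 78 + o)
O(X) = 0 (O(X) = 0*6 = 0)
H(W, S) = 0
b(223) - H(-14, 108) = (78 + 223) - 1*0 = 301 + 0 = 301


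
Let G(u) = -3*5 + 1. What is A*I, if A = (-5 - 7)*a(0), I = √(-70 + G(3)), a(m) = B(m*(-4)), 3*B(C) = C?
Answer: 0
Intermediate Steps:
G(u) = -14 (G(u) = -15 + 1 = -14)
B(C) = C/3
a(m) = -4*m/3 (a(m) = (m*(-4))/3 = (-4*m)/3 = -4*m/3)
I = 2*I*√21 (I = √(-70 - 14) = √(-84) = 2*I*√21 ≈ 9.1651*I)
A = 0 (A = (-5 - 7)*(-4/3*0) = -12*0 = 0)
A*I = 0*(2*I*√21) = 0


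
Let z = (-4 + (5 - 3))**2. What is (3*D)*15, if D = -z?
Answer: -180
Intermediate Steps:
z = 4 (z = (-4 + 2)**2 = (-2)**2 = 4)
D = -4 (D = -1*4 = -4)
(3*D)*15 = (3*(-4))*15 = -12*15 = -180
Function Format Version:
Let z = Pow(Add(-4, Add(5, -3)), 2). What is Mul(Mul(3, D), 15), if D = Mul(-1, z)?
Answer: -180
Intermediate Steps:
z = 4 (z = Pow(Add(-4, 2), 2) = Pow(-2, 2) = 4)
D = -4 (D = Mul(-1, 4) = -4)
Mul(Mul(3, D), 15) = Mul(Mul(3, -4), 15) = Mul(-12, 15) = -180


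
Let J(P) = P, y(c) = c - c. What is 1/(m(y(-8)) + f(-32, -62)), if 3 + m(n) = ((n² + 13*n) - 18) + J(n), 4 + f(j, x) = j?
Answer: -1/57 ≈ -0.017544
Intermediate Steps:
y(c) = 0
f(j, x) = -4 + j
m(n) = -21 + n² + 14*n (m(n) = -3 + (((n² + 13*n) - 18) + n) = -3 + ((-18 + n² + 13*n) + n) = -3 + (-18 + n² + 14*n) = -21 + n² + 14*n)
1/(m(y(-8)) + f(-32, -62)) = 1/((-21 + 0² + 14*0) + (-4 - 32)) = 1/((-21 + 0 + 0) - 36) = 1/(-21 - 36) = 1/(-57) = -1/57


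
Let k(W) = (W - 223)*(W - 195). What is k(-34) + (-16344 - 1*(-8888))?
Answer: 51397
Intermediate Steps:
k(W) = (-223 + W)*(-195 + W)
k(-34) + (-16344 - 1*(-8888)) = (43485 + (-34)**2 - 418*(-34)) + (-16344 - 1*(-8888)) = (43485 + 1156 + 14212) + (-16344 + 8888) = 58853 - 7456 = 51397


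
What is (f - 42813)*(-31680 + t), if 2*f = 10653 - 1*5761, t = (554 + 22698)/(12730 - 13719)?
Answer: 1265698081324/989 ≈ 1.2798e+9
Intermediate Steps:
t = -23252/989 (t = 23252/(-989) = 23252*(-1/989) = -23252/989 ≈ -23.511)
f = 2446 (f = (10653 - 1*5761)/2 = (10653 - 5761)/2 = (1/2)*4892 = 2446)
(f - 42813)*(-31680 + t) = (2446 - 42813)*(-31680 - 23252/989) = -40367*(-31354772/989) = 1265698081324/989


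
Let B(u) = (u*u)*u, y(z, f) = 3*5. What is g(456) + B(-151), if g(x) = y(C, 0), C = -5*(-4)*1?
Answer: -3442936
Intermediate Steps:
C = 20 (C = 20*1 = 20)
y(z, f) = 15
g(x) = 15
B(u) = u³ (B(u) = u²*u = u³)
g(456) + B(-151) = 15 + (-151)³ = 15 - 3442951 = -3442936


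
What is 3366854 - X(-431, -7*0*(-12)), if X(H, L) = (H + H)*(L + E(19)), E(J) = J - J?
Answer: 3366854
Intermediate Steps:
E(J) = 0
X(H, L) = 2*H*L (X(H, L) = (H + H)*(L + 0) = (2*H)*L = 2*H*L)
3366854 - X(-431, -7*0*(-12)) = 3366854 - 2*(-431)*-7*0*(-12) = 3366854 - 2*(-431)*0*(-12) = 3366854 - 2*(-431)*0 = 3366854 - 1*0 = 3366854 + 0 = 3366854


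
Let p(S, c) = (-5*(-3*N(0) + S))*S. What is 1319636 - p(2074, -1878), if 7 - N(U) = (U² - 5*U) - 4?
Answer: 22484806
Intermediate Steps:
N(U) = 11 - U² + 5*U (N(U) = 7 - ((U² - 5*U) - 4) = 7 - (-4 + U² - 5*U) = 7 + (4 - U² + 5*U) = 11 - U² + 5*U)
p(S, c) = S*(165 - 5*S) (p(S, c) = (-5*(-3*(11 - 1*0² + 5*0) + S))*S = (-5*(-3*(11 - 1*0 + 0) + S))*S = (-5*(-3*(11 + 0 + 0) + S))*S = (-5*(-3*11 + S))*S = (-5*(-33 + S))*S = (165 - 5*S)*S = S*(165 - 5*S))
1319636 - p(2074, -1878) = 1319636 - 5*2074*(33 - 1*2074) = 1319636 - 5*2074*(33 - 2074) = 1319636 - 5*2074*(-2041) = 1319636 - 1*(-21165170) = 1319636 + 21165170 = 22484806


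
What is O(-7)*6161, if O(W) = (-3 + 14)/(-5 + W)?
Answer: -67771/12 ≈ -5647.6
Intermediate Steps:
O(W) = 11/(-5 + W)
O(-7)*6161 = (11/(-5 - 7))*6161 = (11/(-12))*6161 = (11*(-1/12))*6161 = -11/12*6161 = -67771/12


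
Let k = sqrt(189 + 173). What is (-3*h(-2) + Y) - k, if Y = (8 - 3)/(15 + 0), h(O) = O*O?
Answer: -35/3 - sqrt(362) ≈ -30.693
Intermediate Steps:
h(O) = O**2
Y = 1/3 (Y = 5/15 = 5*(1/15) = 1/3 ≈ 0.33333)
k = sqrt(362) ≈ 19.026
(-3*h(-2) + Y) - k = (-3*(-2)**2 + 1/3) - sqrt(362) = (-3*4 + 1/3) - sqrt(362) = (-12 + 1/3) - sqrt(362) = -35/3 - sqrt(362)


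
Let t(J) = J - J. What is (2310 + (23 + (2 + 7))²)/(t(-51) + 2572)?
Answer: 1667/1286 ≈ 1.2963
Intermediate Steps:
t(J) = 0
(2310 + (23 + (2 + 7))²)/(t(-51) + 2572) = (2310 + (23 + (2 + 7))²)/(0 + 2572) = (2310 + (23 + 9)²)/2572 = (2310 + 32²)*(1/2572) = (2310 + 1024)*(1/2572) = 3334*(1/2572) = 1667/1286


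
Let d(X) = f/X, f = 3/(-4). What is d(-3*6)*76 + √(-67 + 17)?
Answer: 19/6 + 5*I*√2 ≈ 3.1667 + 7.0711*I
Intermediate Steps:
f = -¾ (f = 3*(-¼) = -¾ ≈ -0.75000)
d(X) = -3/(4*X)
d(-3*6)*76 + √(-67 + 17) = -3/(4*((-3*6)))*76 + √(-67 + 17) = -¾/(-18)*76 + √(-50) = -¾*(-1/18)*76 + 5*I*√2 = (1/24)*76 + 5*I*√2 = 19/6 + 5*I*√2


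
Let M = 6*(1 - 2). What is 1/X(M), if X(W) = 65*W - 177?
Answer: -1/567 ≈ -0.0017637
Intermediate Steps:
M = -6 (M = 6*(-1) = -6)
X(W) = -177 + 65*W
1/X(M) = 1/(-177 + 65*(-6)) = 1/(-177 - 390) = 1/(-567) = -1/567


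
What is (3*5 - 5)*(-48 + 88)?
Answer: 400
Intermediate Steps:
(3*5 - 5)*(-48 + 88) = (15 - 5)*40 = 10*40 = 400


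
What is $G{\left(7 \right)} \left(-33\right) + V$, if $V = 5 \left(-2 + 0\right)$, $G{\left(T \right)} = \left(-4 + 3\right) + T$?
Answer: $-208$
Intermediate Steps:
$G{\left(T \right)} = -1 + T$
$V = -10$ ($V = 5 \left(-2\right) = -10$)
$G{\left(7 \right)} \left(-33\right) + V = \left(-1 + 7\right) \left(-33\right) - 10 = 6 \left(-33\right) - 10 = -198 - 10 = -208$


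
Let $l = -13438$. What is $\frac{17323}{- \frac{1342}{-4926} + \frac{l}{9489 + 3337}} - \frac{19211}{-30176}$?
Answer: $- \frac{4128269665201699}{184764238112} \approx -22343.0$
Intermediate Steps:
$\frac{17323}{- \frac{1342}{-4926} + \frac{l}{9489 + 3337}} - \frac{19211}{-30176} = \frac{17323}{- \frac{1342}{-4926} - \frac{13438}{9489 + 3337}} - \frac{19211}{-30176} = \frac{17323}{\left(-1342\right) \left(- \frac{1}{4926}\right) - \frac{13438}{12826}} - - \frac{19211}{30176} = \frac{17323}{\frac{671}{2463} - \frac{6719}{6413}} + \frac{19211}{30176} = \frac{17323}{- \frac{12245774}{15795219}} + \frac{19211}{30176} = 17323 \left(- \frac{15795219}{12245774}\right) + \frac{19211}{30176} = - \frac{273620578737}{12245774} + \frac{19211}{30176} = - \frac{4128269665201699}{184764238112}$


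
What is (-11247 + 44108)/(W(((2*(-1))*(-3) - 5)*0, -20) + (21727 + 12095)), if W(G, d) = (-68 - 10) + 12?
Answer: 32861/33756 ≈ 0.97349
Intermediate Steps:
W(G, d) = -66 (W(G, d) = -78 + 12 = -66)
(-11247 + 44108)/(W(((2*(-1))*(-3) - 5)*0, -20) + (21727 + 12095)) = (-11247 + 44108)/(-66 + (21727 + 12095)) = 32861/(-66 + 33822) = 32861/33756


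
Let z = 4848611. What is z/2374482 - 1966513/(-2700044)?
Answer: 8880456380075/3205602938604 ≈ 2.7703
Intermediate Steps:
z/2374482 - 1966513/(-2700044) = 4848611/2374482 - 1966513/(-2700044) = 4848611*(1/2374482) - 1966513*(-1/2700044) = 4848611/2374482 + 1966513/2700044 = 8880456380075/3205602938604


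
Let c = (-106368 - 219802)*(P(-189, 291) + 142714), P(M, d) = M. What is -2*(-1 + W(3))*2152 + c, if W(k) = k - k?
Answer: -46487374946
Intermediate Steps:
W(k) = 0
c = -46487379250 (c = (-106368 - 219802)*(-189 + 142714) = -326170*142525 = -46487379250)
-2*(-1 + W(3))*2152 + c = -2*(-1 + 0)*2152 - 46487379250 = -2*(-1)*2152 - 46487379250 = 2*2152 - 46487379250 = 4304 - 46487379250 = -46487374946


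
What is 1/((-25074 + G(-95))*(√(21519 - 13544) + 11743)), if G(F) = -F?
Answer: -11743/3444356158446 + 5*√319/3444356158446 ≈ -3.3834e-9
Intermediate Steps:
1/((-25074 + G(-95))*(√(21519 - 13544) + 11743)) = 1/((-25074 - 1*(-95))*(√(21519 - 13544) + 11743)) = 1/((-25074 + 95)*(√7975 + 11743)) = 1/(-24979*(5*√319 + 11743)) = 1/(-24979*(11743 + 5*√319)) = 1/(-293328397 - 124895*√319)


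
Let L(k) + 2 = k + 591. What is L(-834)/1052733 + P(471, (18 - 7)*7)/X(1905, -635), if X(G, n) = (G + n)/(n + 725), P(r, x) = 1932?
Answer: 18304890289/133697091 ≈ 136.91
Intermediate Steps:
L(k) = 589 + k (L(k) = -2 + (k + 591) = -2 + (591 + k) = 589 + k)
X(G, n) = (G + n)/(725 + n)
L(-834)/1052733 + P(471, (18 - 7)*7)/X(1905, -635) = (589 - 834)/1052733 + 1932/(((1905 - 635)/(725 - 635))) = -245*1/1052733 + 1932/((1270/90)) = -245/1052733 + 1932/(((1/90)*1270)) = -245/1052733 + 1932/(127/9) = -245/1052733 + 1932*(9/127) = -245/1052733 + 17388/127 = 18304890289/133697091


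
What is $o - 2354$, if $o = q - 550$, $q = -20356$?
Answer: $-23260$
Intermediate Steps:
$o = -20906$ ($o = -20356 - 550 = -20906$)
$o - 2354 = -20906 - 2354 = -23260$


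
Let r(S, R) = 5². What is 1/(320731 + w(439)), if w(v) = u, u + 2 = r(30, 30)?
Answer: 1/320754 ≈ 3.1177e-6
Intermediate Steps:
r(S, R) = 25
u = 23 (u = -2 + 25 = 23)
w(v) = 23
1/(320731 + w(439)) = 1/(320731 + 23) = 1/320754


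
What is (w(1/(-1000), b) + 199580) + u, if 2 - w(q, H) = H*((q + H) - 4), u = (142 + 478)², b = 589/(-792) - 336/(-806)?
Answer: 1859126264809162477/3183541218000 ≈ 5.8398e+5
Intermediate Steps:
b = -104311/319176 (b = 589*(-1/792) - 336*(-1/806) = -589/792 + 168/403 = -104311/319176 ≈ -0.32681)
u = 384400 (u = 620² = 384400)
w(q, H) = 2 - H*(-4 + H + q) (w(q, H) = 2 - H*((q + H) - 4) = 2 - H*((H + q) - 4) = 2 - H*(-4 + H + q))
(w(1/(-1000), b) + 199580) + u = ((2 - (-104311/319176)² + 4*(-104311/319176) - 1*(-104311/319176)/(-1000)) + 199580) + 384400 = ((2 - 1*10880784721/101873318976 - 104311/79794 - 1*(-104311/319176)*(-1/1000)) + 199580) + 384400 = ((2 - 10880784721/101873318976 - 104311/79794 - 104311/319176000) + 199580) + 384400 = (1864321522477/3183541218000 + 199580) + 384400 = 635373020609962477/3183541218000 + 384400 = 1859126264809162477/3183541218000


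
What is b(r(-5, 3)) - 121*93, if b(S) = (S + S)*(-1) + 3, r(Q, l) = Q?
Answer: -11240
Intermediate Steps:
b(S) = 3 - 2*S (b(S) = (2*S)*(-1) + 3 = -2*S + 3 = 3 - 2*S)
b(r(-5, 3)) - 121*93 = (3 - 2*(-5)) - 121*93 = (3 + 10) - 11253 = 13 - 11253 = -11240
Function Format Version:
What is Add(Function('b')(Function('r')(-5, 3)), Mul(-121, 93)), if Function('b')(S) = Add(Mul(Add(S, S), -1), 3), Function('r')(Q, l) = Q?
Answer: -11240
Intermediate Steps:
Function('b')(S) = Add(3, Mul(-2, S)) (Function('b')(S) = Add(Mul(Mul(2, S), -1), 3) = Add(Mul(-2, S), 3) = Add(3, Mul(-2, S)))
Add(Function('b')(Function('r')(-5, 3)), Mul(-121, 93)) = Add(Add(3, Mul(-2, -5)), Mul(-121, 93)) = Add(Add(3, 10), -11253) = Add(13, -11253) = -11240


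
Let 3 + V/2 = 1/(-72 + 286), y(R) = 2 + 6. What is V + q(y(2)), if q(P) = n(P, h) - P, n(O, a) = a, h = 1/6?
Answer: -8875/642 ≈ -13.824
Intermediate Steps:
y(R) = 8
h = ⅙ (h = 1*(⅙) = ⅙ ≈ 0.16667)
q(P) = ⅙ - P
V = -641/107 (V = -6 + 2/(-72 + 286) = -6 + 2/214 = -6 + 2*(1/214) = -6 + 1/107 = -641/107 ≈ -5.9907)
V + q(y(2)) = -641/107 + (⅙ - 1*8) = -641/107 + (⅙ - 8) = -641/107 - 47/6 = -8875/642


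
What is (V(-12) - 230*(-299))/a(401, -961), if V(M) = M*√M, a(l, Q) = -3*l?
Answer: -68770/1203 + 8*I*√3/401 ≈ -57.165 + 0.034555*I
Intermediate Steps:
V(M) = M^(3/2)
(V(-12) - 230*(-299))/a(401, -961) = ((-12)^(3/2) - 230*(-299))/((-3*401)) = (-24*I*√3 + 68770)/(-1203) = (68770 - 24*I*√3)*(-1/1203) = -68770/1203 + 8*I*√3/401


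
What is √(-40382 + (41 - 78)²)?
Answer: I*√39013 ≈ 197.52*I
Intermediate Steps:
√(-40382 + (41 - 78)²) = √(-40382 + (-37)²) = √(-40382 + 1369) = √(-39013) = I*√39013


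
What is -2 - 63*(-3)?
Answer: 187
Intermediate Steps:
-2 - 63*(-3) = -2 - 9*(-21) = -2 + 189 = 187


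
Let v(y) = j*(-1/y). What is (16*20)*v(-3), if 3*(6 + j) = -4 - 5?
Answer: -960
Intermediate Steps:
j = -9 (j = -6 + (-4 - 5)/3 = -6 + (⅓)*(-9) = -6 - 3 = -9)
v(y) = 9/y (v(y) = -(-9)/y = 9/y)
(16*20)*v(-3) = (16*20)*(9/(-3)) = 320*(9*(-⅓)) = 320*(-3) = -960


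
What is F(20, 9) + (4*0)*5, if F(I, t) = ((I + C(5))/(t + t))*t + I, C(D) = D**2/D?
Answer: 65/2 ≈ 32.500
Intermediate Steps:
C(D) = D
F(I, t) = 5/2 + 3*I/2 (F(I, t) = ((I + 5)/(t + t))*t + I = ((5 + I)/((2*t)))*t + I = ((5 + I)*(1/(2*t)))*t + I = ((5 + I)/(2*t))*t + I = (5/2 + I/2) + I = 5/2 + 3*I/2)
F(20, 9) + (4*0)*5 = (5/2 + (3/2)*20) + (4*0)*5 = (5/2 + 30) + 0*5 = 65/2 + 0 = 65/2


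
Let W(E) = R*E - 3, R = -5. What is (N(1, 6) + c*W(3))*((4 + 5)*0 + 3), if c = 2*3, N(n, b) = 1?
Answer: -321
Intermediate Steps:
W(E) = -3 - 5*E (W(E) = -5*E - 3 = -3 - 5*E)
c = 6
(N(1, 6) + c*W(3))*((4 + 5)*0 + 3) = (1 + 6*(-3 - 5*3))*((4 + 5)*0 + 3) = (1 + 6*(-3 - 15))*(9*0 + 3) = (1 + 6*(-18))*(0 + 3) = (1 - 108)*3 = -107*3 = -321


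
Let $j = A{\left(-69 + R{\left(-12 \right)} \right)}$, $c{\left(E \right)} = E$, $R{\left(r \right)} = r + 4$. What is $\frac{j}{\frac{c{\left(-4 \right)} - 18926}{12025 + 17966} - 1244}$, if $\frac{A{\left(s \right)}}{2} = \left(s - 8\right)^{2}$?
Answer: $- \frac{72228325}{6221289} \approx -11.61$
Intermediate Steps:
$R{\left(r \right)} = 4 + r$
$A{\left(s \right)} = 2 \left(-8 + s\right)^{2}$ ($A{\left(s \right)} = 2 \left(s - 8\right)^{2} = 2 \left(-8 + s\right)^{2}$)
$j = 14450$ ($j = 2 \left(-8 + \left(-69 + \left(4 - 12\right)\right)\right)^{2} = 2 \left(-8 - 77\right)^{2} = 2 \left(-85\right)^{2} = 2 \cdot 7225 = 14450$)
$\frac{j}{\frac{c{\left(-4 \right)} - 18926}{12025 + 17966} - 1244} = \frac{14450}{\frac{-4 - 18926}{12025 + 17966} - 1244} = \frac{14450}{- \frac{18930}{29991} - 1244} = \frac{14450}{\left(-18930\right) \frac{1}{29991} - 1244} = \frac{14450}{- \frac{6310}{9997} - 1244} = \frac{14450}{- \frac{12442578}{9997}} = 14450 \left(- \frac{9997}{12442578}\right) = - \frac{72228325}{6221289}$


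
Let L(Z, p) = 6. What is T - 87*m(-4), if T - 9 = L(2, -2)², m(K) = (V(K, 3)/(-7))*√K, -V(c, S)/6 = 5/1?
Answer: 45 - 5220*I/7 ≈ 45.0 - 745.71*I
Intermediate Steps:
V(c, S) = -30 (V(c, S) = -6*5/1 = -6*5 = -30)
m(K) = 30*√K/7 (m(K) = (-30/(-7))*√K = (-30*(-⅐))*√K = 30*√K/7)
T = 45 (T = 9 + 6² = 9 + 36 = 45)
T - 87*m(-4) = 45 - 2610*√(-4)/7 = 45 - 2610*2*I/7 = 45 - 5220*I/7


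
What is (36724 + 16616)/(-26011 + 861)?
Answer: -5334/2515 ≈ -2.1209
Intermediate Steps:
(36724 + 16616)/(-26011 + 861) = 53340/(-25150) = 53340*(-1/25150) = -5334/2515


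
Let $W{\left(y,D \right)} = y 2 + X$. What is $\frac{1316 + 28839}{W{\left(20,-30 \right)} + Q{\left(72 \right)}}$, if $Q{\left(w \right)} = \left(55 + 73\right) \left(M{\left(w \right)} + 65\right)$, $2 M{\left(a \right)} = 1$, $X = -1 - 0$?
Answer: $\frac{30155}{8423} \approx 3.5801$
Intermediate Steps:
$X = -1$ ($X = -1 + 0 = -1$)
$M{\left(a \right)} = \frac{1}{2}$ ($M{\left(a \right)} = \frac{1}{2} \cdot 1 = \frac{1}{2}$)
$Q{\left(w \right)} = 8384$ ($Q{\left(w \right)} = \left(55 + 73\right) \left(\frac{1}{2} + 65\right) = 128 \cdot \frac{131}{2} = 8384$)
$W{\left(y,D \right)} = -1 + 2 y$ ($W{\left(y,D \right)} = y 2 - 1 = 2 y - 1 = -1 + 2 y$)
$\frac{1316 + 28839}{W{\left(20,-30 \right)} + Q{\left(72 \right)}} = \frac{1316 + 28839}{\left(-1 + 2 \cdot 20\right) + 8384} = \frac{30155}{\left(-1 + 40\right) + 8384} = \frac{30155}{39 + 8384} = \frac{30155}{8423}$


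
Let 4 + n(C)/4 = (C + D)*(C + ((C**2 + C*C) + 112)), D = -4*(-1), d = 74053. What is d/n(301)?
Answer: 74053/221570284 ≈ 0.00033422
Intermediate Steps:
D = 4
n(C) = -16 + 4*(4 + C)*(112 + C + 2*C**2) (n(C) = -16 + 4*((C + 4)*(C + ((C**2 + C*C) + 112))) = -16 + 4*((4 + C)*(C + ((C**2 + C**2) + 112))) = -16 + 4*((4 + C)*(C + (2*C**2 + 112))) = -16 + 4*((4 + C)*(C + (112 + 2*C**2))) = -16 + 4*((4 + C)*(112 + C + 2*C**2)) = -16 + 4*(4 + C)*(112 + C + 2*C**2))
d/n(301) = 74053/(1776 + 8*301**3 + 36*301**2 + 464*301) = 74053/(1776 + 8*27270901 + 36*90601 + 139664) = 74053/(1776 + 218167208 + 3261636 + 139664) = 74053/221570284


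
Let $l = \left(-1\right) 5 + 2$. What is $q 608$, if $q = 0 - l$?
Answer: $1824$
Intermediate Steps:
$l = -3$ ($l = -5 + 2 = -3$)
$q = 3$ ($q = 0 - -3 = 0 + 3 = 3$)
$q 608 = 3 \cdot 608 = 1824$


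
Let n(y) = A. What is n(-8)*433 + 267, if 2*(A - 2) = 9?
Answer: 6163/2 ≈ 3081.5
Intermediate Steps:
A = 13/2 (A = 2 + (½)*9 = 2 + 9/2 = 13/2 ≈ 6.5000)
n(y) = 13/2
n(-8)*433 + 267 = (13/2)*433 + 267 = 5629/2 + 267 = 6163/2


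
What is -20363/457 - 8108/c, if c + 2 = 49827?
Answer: -1018291831/22770025 ≈ -44.721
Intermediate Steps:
c = 49825 (c = -2 + 49827 = 49825)
-20363/457 - 8108/c = -20363/457 - 8108/49825 = -1018291831/22770025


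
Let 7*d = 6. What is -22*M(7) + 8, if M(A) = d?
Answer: -76/7 ≈ -10.857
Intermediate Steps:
d = 6/7 (d = (⅐)*6 = 6/7 ≈ 0.85714)
M(A) = 6/7
-22*M(7) + 8 = -22*6/7 + 8 = -132/7 + 8 = -76/7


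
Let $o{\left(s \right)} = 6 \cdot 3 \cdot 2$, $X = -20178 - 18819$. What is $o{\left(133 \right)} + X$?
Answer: $-38961$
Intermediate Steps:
$X = -38997$ ($X = -20178 - 18819 = -38997$)
$o{\left(s \right)} = 36$ ($o{\left(s \right)} = 18 \cdot 2 = 36$)
$o{\left(133 \right)} + X = 36 - 38997 = -38961$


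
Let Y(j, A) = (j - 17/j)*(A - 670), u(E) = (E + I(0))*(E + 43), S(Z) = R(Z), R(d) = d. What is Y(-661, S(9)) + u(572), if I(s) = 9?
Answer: 794219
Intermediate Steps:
S(Z) = Z
u(E) = (9 + E)*(43 + E) (u(E) = (E + 9)*(E + 43) = (9 + E)*(43 + E))
Y(j, A) = (-670 + A)*(j - 17/j) (Y(j, A) = (j - 17/j)*(-670 + A) = (-670 + A)*(j - 17/j))
Y(-661, S(9)) + u(572) = (11390 - 17*9 + (-661)²*(-670 + 9))/(-661) + (387 + 572² + 52*572) = -(11390 - 153 + 436921*(-661))/661 + (387 + 327184 + 29744) = -(11390 - 153 - 288804781)/661 + 357315 = -1/661*(-288793544) + 357315 = 436904 + 357315 = 794219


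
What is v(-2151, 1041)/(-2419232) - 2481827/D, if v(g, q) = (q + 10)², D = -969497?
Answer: 4933207941167/2345438166304 ≈ 2.1033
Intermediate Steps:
v(g, q) = (10 + q)²
v(-2151, 1041)/(-2419232) - 2481827/D = (10 + 1041)²/(-2419232) - 2481827/(-969497) = 1051²*(-1/2419232) - 2481827*(-1/969497) = 1104601*(-1/2419232) + 2481827/969497 = -1104601/2419232 + 2481827/969497 = 4933207941167/2345438166304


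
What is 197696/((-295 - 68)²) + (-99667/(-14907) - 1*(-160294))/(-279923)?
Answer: 170024254739377/183282428547603 ≈ 0.92766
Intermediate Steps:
197696/((-295 - 68)²) + (-99667/(-14907) - 1*(-160294))/(-279923) = 197696/((-363)²) + (-99667*(-1/14907) + 160294)*(-1/279923) = 197696/131769 + (99667/14907 + 160294)*(-1/279923) = 197696*(1/131769) + (2389602325/14907)*(-1/279923) = 197696/131769 - 2389602325/4172812161 = 170024254739377/183282428547603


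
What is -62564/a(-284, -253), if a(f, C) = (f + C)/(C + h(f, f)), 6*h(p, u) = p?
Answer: -56370164/1611 ≈ -34991.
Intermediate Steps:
h(p, u) = p/6
a(f, C) = (C + f)/(C + f/6) (a(f, C) = (f + C)/(C + f/6) = (C + f)/(C + f/6))
-62564/a(-284, -253) = -62564*(-284 + 6*(-253))/(6*(-253 - 284)) = -62564/(6*(-537)/(-284 - 1518)) = -62564/(6*(-537)/(-1802)) = -62564/(6*(-1/1802)*(-537)) = -62564/1611/901 = -62564*901/1611 = -56370164/1611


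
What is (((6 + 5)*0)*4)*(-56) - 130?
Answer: -130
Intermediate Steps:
(((6 + 5)*0)*4)*(-56) - 130 = ((11*0)*4)*(-56) - 130 = (0*4)*(-56) - 130 = 0*(-56) - 130 = 0 - 130 = -130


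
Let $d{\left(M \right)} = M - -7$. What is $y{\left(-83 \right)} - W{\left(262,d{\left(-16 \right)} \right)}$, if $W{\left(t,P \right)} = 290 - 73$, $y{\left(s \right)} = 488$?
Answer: $271$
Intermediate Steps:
$d{\left(M \right)} = 7 + M$ ($d{\left(M \right)} = M + 7 = 7 + M$)
$W{\left(t,P \right)} = 217$
$y{\left(-83 \right)} - W{\left(262,d{\left(-16 \right)} \right)} = 488 - 217 = 271$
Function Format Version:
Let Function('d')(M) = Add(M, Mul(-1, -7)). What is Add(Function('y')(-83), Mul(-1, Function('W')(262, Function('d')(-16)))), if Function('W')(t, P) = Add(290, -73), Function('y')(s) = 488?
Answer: 271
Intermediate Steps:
Function('d')(M) = Add(7, M) (Function('d')(M) = Add(M, 7) = Add(7, M))
Function('W')(t, P) = 217
Add(Function('y')(-83), Mul(-1, Function('W')(262, Function('d')(-16)))) = Add(488, Mul(-1, 217)) = Add(488, -217) = 271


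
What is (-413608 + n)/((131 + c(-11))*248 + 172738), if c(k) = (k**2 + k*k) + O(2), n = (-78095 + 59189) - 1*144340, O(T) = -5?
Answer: -288427/132001 ≈ -2.1850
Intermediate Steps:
n = -163246 (n = -18906 - 144340 = -163246)
c(k) = -5 + 2*k**2 (c(k) = (k**2 + k*k) - 5 = (k**2 + k**2) - 5 = 2*k**2 - 5 = -5 + 2*k**2)
(-413608 + n)/((131 + c(-11))*248 + 172738) = (-413608 - 163246)/((131 + (-5 + 2*(-11)**2))*248 + 172738) = -576854/((131 + (-5 + 2*121))*248 + 172738) = -576854/((131 + (-5 + 242))*248 + 172738) = -576854/((131 + 237)*248 + 172738) = -576854/(368*248 + 172738) = -576854/(91264 + 172738) = -576854/264002 = -576854*1/264002 = -288427/132001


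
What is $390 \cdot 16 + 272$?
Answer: $6512$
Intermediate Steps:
$390 \cdot 16 + 272 = 6240 + 272 = 6512$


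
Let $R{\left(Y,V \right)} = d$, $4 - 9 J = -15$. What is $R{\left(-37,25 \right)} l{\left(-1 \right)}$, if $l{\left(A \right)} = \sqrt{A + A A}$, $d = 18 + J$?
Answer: $0$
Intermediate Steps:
$J = \frac{19}{9}$ ($J = \frac{4}{9} - - \frac{5}{3} = \frac{4}{9} + \frac{5}{3} = \frac{19}{9} \approx 2.1111$)
$d = \frac{181}{9}$ ($d = 18 + \frac{19}{9} = \frac{181}{9} \approx 20.111$)
$R{\left(Y,V \right)} = \frac{181}{9}$
$l{\left(A \right)} = \sqrt{A + A^{2}}$
$R{\left(-37,25 \right)} l{\left(-1 \right)} = \frac{181 \sqrt{- (1 - 1)}}{9} = \frac{181 \sqrt{\left(-1\right) 0}}{9} = \frac{181 \sqrt{0}}{9} = \frac{181}{9} \cdot 0 = 0$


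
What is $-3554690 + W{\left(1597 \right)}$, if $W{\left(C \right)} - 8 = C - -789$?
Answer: $-3552296$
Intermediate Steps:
$W{\left(C \right)} = 797 + C$ ($W{\left(C \right)} = 8 + \left(C - -789\right) = 8 + \left(C + 789\right) = 8 + \left(789 + C\right) = 797 + C$)
$-3554690 + W{\left(1597 \right)} = -3554690 + \left(797 + 1597\right) = -3554690 + 2394 = -3552296$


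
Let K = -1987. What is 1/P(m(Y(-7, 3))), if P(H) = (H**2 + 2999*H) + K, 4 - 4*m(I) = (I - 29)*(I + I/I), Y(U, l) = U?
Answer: -1/158125 ≈ -6.3241e-6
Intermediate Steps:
m(I) = 1 - (1 + I)*(-29 + I)/4 (m(I) = 1 - (I - 29)*(I + I/I)/4 = 1 - (-29 + I)*(I + 1)/4 = 1 - (-29 + I)*(1 + I)/4 = 1 - (1 + I)*(-29 + I)/4)
P(H) = -1987 + H**2 + 2999*H (P(H) = (H**2 + 2999*H) - 1987 = -1987 + H**2 + 2999*H)
1/P(m(Y(-7, 3))) = 1/(-1987 + (33/4 + 7*(-7) - 1/4*(-7)**2)**2 + 2999*(33/4 + 7*(-7) - 1/4*(-7)**2)) = 1/(-1987 + (33/4 - 49 - 1/4*49)**2 + 2999*(33/4 - 49 - 1/4*49)) = 1/(-1987 + (33/4 - 49 - 49/4)**2 + 2999*(33/4 - 49 - 49/4)) = 1/(-1987 + (-53)**2 + 2999*(-53)) = 1/(-1987 + 2809 - 158947) = 1/(-158125) = -1/158125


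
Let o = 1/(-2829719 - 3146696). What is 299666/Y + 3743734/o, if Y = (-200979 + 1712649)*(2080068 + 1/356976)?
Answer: -4185699308643869553409748936714/187077817911497705 ≈ -2.2374e+13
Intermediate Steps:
o = -1/5976415 (o = 1/(-5976415) = -1/5976415 ≈ -1.6732e-7)
Y = 187077817911497705/59496 (Y = 1511670*(2080068 + 1/356976) = 1511670*(742534354369/356976) = 187077817911497705/59496 ≈ 3.1444e+12)
299666/Y + 3743734/o = 299666/(187077817911497705/59496) + 3743734/(-1/5976415) = 299666*(59496/187077817911497705) + 3743734*(-5976415) = 17828928336/187077817911497705 - 22374108033610 = -4185699308643869553409748936714/187077817911497705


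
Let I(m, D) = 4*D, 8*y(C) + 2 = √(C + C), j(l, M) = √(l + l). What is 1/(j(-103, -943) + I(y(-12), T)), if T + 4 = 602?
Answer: 1196/2860935 - I*√206/5721870 ≈ 0.00041805 - 2.5084e-6*I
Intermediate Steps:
T = 598 (T = -4 + 602 = 598)
j(l, M) = √2*√l (j(l, M) = √(2*l) = √2*√l)
y(C) = -¼ + √2*√C/8 (y(C) = -¼ + √(C + C)/8 = -¼ + √(2*C)/8 = -¼ + (√2*√C)/8 = -¼ + √2*√C/8)
1/(j(-103, -943) + I(y(-12), T)) = 1/(√2*√(-103) + 4*598) = 1/(√2*(I*√103) + 2392) = 1/(I*√206 + 2392) = 1/(2392 + I*√206)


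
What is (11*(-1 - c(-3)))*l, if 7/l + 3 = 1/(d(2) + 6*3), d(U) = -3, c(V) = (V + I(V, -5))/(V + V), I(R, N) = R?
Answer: 105/2 ≈ 52.500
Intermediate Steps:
c(V) = 1 (c(V) = (V + V)/(V + V) = (2*V)/((2*V)) = (2*V)*(1/(2*V)) = 1)
l = -105/44 (l = 7/(-3 + 1/(-3 + 6*3)) = 7/(-3 + 1/(-3 + 18)) = 7/(-3 + 1/15) = 7/(-44/15) = 7*(-15/44) = -105/44 ≈ -2.3864)
(11*(-1 - c(-3)))*l = (11*(-1 - 1*1))*(-105/44) = (11*(-1 - 1))*(-105/44) = (11*(-2))*(-105/44) = -22*(-105/44) = 105/2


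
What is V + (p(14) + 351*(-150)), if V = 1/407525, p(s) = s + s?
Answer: -21444780549/407525 ≈ -52622.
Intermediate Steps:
p(s) = 2*s
V = 1/407525 ≈ 2.4538e-6
V + (p(14) + 351*(-150)) = 1/407525 + (2*14 + 351*(-150)) = 1/407525 + (28 - 52650) = 1/407525 - 52622 = -21444780549/407525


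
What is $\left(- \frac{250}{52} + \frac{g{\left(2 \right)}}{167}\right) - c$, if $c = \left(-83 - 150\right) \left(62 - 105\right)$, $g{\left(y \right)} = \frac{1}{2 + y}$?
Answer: $- \frac{87046733}{8684} \approx -10024.0$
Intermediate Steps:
$c = 10019$ ($c = \left(-233\right) \left(-43\right) = 10019$)
$\left(- \frac{250}{52} + \frac{g{\left(2 \right)}}{167}\right) - c = \left(- \frac{250}{52} + \frac{1}{\left(2 + 2\right) 167}\right) - 10019 = \left(\left(-250\right) \frac{1}{52} + \frac{1}{4} \cdot \frac{1}{167}\right) - 10019 = \left(- \frac{125}{26} + \frac{1}{4} \cdot \frac{1}{167}\right) - 10019 = \left(- \frac{125}{26} + \frac{1}{668}\right) - 10019 = - \frac{41737}{8684} - 10019 = - \frac{87046733}{8684}$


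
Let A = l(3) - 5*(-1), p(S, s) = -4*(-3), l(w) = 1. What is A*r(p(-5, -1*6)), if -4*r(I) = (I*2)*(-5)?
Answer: 180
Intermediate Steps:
p(S, s) = 12
A = 6 (A = 1 - 5*(-1) = 1 + 5 = 6)
r(I) = 5*I/2 (r(I) = -I*2*(-5)/4 = -2*I*(-5)/4 = -(-5)*I/2 = 5*I/2)
A*r(p(-5, -1*6)) = 6*((5/2)*12) = 6*30 = 180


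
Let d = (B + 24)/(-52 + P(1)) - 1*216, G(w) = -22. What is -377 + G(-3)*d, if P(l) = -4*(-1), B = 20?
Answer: 26371/6 ≈ 4395.2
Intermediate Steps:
P(l) = 4
d = -2603/12 (d = (20 + 24)/(-52 + 4) - 1*216 = 44/(-48) - 216 = 44*(-1/48) - 216 = -11/12 - 216 = -2603/12 ≈ -216.92)
-377 + G(-3)*d = -377 - 22*(-2603/12) = -377 + 28633/6 = 26371/6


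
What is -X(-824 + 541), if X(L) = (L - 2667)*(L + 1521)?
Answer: 3652100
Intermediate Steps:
X(L) = (-2667 + L)*(1521 + L)
-X(-824 + 541) = -(-4056507 + (-824 + 541)**2 - 1146*(-824 + 541)) = -(-4056507 + (-283)**2 - 1146*(-283)) = -(-4056507 + 80089 + 324318) = -1*(-3652100) = 3652100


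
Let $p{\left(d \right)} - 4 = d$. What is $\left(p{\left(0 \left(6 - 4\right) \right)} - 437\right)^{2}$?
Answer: $187489$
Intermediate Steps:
$p{\left(d \right)} = 4 + d$
$\left(p{\left(0 \left(6 - 4\right) \right)} - 437\right)^{2} = \left(\left(4 + 0 \left(6 - 4\right)\right) - 437\right)^{2} = \left(\left(4 + 0 \cdot 2\right) - 437\right)^{2} = \left(\left(4 + 0\right) - 437\right)^{2} = \left(4 - 437\right)^{2} = \left(-433\right)^{2} = 187489$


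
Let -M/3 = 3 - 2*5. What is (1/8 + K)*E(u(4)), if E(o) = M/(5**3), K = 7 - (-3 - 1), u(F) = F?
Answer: 1869/1000 ≈ 1.8690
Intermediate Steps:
M = 21 (M = -3*(3 - 2*5) = -3*(3 - 10) = -3*(-7) = 21)
K = 11 (K = 7 - 1*(-4) = 7 + 4 = 11)
E(o) = 21/125 (E(o) = 21/(5**3) = 21/125)
(1/8 + K)*E(u(4)) = (1/8 + 11)*(21/125) = (89/8)*(21/125) = 1869/1000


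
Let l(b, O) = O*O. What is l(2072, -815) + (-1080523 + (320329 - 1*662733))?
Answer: -758702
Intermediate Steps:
l(b, O) = O**2
l(2072, -815) + (-1080523 + (320329 - 1*662733)) = (-815)**2 + (-1080523 + (320329 - 1*662733)) = 664225 + (-1080523 + (320329 - 662733)) = 664225 + (-1080523 - 342404) = 664225 - 1422927 = -758702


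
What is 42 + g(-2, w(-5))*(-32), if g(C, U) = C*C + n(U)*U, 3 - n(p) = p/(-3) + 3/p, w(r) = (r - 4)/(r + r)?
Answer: -2126/25 ≈ -85.040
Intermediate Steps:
w(r) = (-4 + r)/(2*r) (w(r) = (-4 + r)/((2*r)) = (-4 + r)*(1/(2*r)) = (-4 + r)/(2*r))
n(p) = 3 - 3/p + p/3 (n(p) = 3 - (p/(-3) + 3/p) = 3 - (p*(-⅓) + 3/p) = 3 - (-p/3 + 3/p) = 3 - (3/p - p/3) = 3 + (-3/p + p/3) = 3 - 3/p + p/3)
g(C, U) = C² + U*(3 - 3/U + U/3) (g(C, U) = C*C + (3 - 3/U + U/3)*U = C² + U*(3 - 3/U + U/3))
42 + g(-2, w(-5))*(-32) = 42 + (-3 + (-2)² + ((½)*(-4 - 5)/(-5))*(9 + (½)*(-4 - 5)/(-5))/3)*(-32) = 42 + (-3 + 4 + ((½)*(-⅕)*(-9))*(9 + (½)*(-⅕)*(-9))/3)*(-32) = 42 + (-3 + 4 + (⅓)*(9/10)*(9 + 9/10))*(-32) = 42 + (-3 + 4 + (⅓)*(9/10)*(99/10))*(-32) = 42 + (-3 + 4 + 297/100)*(-32) = 42 + (397/100)*(-32) = 42 - 3176/25 = -2126/25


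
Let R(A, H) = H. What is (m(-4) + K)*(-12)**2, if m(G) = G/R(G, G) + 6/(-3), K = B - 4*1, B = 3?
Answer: -288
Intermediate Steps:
K = -1 (K = 3 - 4*1 = 3 - 4 = -1)
m(G) = -1 (m(G) = G/G + 6/(-3) = 1 + 6*(-1/3) = 1 - 2 = -1)
(m(-4) + K)*(-12)**2 = (-1 - 1)*(-12)**2 = -2*144 = -288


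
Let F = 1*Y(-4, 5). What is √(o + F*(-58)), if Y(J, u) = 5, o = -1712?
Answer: I*√2002 ≈ 44.744*I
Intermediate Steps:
F = 5 (F = 1*5 = 5)
√(o + F*(-58)) = √(-1712 + 5*(-58)) = √(-1712 - 290) = √(-2002) = I*√2002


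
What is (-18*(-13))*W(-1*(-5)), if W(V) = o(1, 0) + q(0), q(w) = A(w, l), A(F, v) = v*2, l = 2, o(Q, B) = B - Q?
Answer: 702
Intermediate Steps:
A(F, v) = 2*v
q(w) = 4 (q(w) = 2*2 = 4)
W(V) = 3 (W(V) = (0 - 1*1) + 4 = (0 - 1) + 4 = -1 + 4 = 3)
(-18*(-13))*W(-1*(-5)) = -18*(-13)*3 = 234*3 = 702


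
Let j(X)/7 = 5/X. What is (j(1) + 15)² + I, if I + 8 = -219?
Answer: 2273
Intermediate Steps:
I = -227 (I = -8 - 219 = -227)
j(X) = 35/X (j(X) = 7*(5/X) = 35/X)
(j(1) + 15)² + I = (35/1 + 15)² - 227 = (35*1 + 15)² - 227 = (35 + 15)² - 227 = 50² - 227 = 2500 - 227 = 2273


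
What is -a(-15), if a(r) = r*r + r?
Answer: -210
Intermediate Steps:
a(r) = r + r**2 (a(r) = r**2 + r = r + r**2)
-a(-15) = -(-15)*(1 - 15) = -(-15)*(-14) = -1*210 = -210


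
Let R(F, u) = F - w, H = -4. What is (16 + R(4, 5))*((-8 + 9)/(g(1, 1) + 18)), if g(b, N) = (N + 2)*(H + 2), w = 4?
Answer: 4/3 ≈ 1.3333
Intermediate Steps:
g(b, N) = -4 - 2*N (g(b, N) = (N + 2)*(-4 + 2) = (2 + N)*(-2) = -4 - 2*N)
R(F, u) = -4 + F (R(F, u) = F - 1*4 = F - 4 = -4 + F)
(16 + R(4, 5))*((-8 + 9)/(g(1, 1) + 18)) = (16 + (-4 + 4))*((-8 + 9)/((-4 - 2*1) + 18)) = (16 + 0)*(1/((-4 - 2) + 18)) = 16*(1/(-6 + 18)) = 16*(1/12) = 4/3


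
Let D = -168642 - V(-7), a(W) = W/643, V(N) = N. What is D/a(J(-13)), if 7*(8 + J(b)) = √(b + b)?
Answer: 21252731780/1581 + 759026135*I*√26/3162 ≈ 1.3443e+7 + 1.224e+6*I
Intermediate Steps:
J(b) = -8 + √2*√b/7 (J(b) = -8 + √(b + b)/7 = -8 + √(2*b)/7 = -8 + (√2*√b)/7 = -8 + √2*√b/7)
a(W) = W/643 (a(W) = W*(1/643) = W/643)
D = -168635 (D = -168642 - 1*(-7) = -168642 + 7 = -168635)
D/a(J(-13)) = -168635*643/(-8 + √2*√(-13)/7) = -168635*643/(-8 + √2*(I*√13)/7) = -168635*643/(-8 + I*√26/7) = -168635/(-8/643 + I*√26/4501)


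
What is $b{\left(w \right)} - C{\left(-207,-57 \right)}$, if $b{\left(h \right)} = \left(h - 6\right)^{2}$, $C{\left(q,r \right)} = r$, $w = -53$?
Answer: $3538$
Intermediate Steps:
$b{\left(h \right)} = \left(-6 + h\right)^{2}$
$b{\left(w \right)} - C{\left(-207,-57 \right)} = \left(-6 - 53\right)^{2} - -57 = \left(-59\right)^{2} + 57 = 3481 + 57 = 3538$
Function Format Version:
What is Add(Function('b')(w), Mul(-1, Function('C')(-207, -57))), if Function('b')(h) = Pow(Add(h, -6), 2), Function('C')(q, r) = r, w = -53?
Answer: 3538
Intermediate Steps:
Function('b')(h) = Pow(Add(-6, h), 2)
Add(Function('b')(w), Mul(-1, Function('C')(-207, -57))) = Add(Pow(Add(-6, -53), 2), Mul(-1, -57)) = Add(Pow(-59, 2), 57) = Add(3481, 57) = 3538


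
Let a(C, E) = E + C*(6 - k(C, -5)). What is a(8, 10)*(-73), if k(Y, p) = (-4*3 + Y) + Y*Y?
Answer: 30806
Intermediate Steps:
k(Y, p) = -12 + Y + Y**2 (k(Y, p) = (-12 + Y) + Y**2 = -12 + Y + Y**2)
a(C, E) = E + C*(18 - C - C**2) (a(C, E) = E + C*(6 - (-12 + C + C**2)) = E + C*(6 + (12 - C - C**2)) = E + C*(18 - C - C**2))
a(8, 10)*(-73) = (10 - 1*8**2 - 1*8**3 + 18*8)*(-73) = (10 - 1*64 - 1*512 + 144)*(-73) = (10 - 64 - 512 + 144)*(-73) = -422*(-73) = 30806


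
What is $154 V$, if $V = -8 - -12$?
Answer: $616$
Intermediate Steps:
$V = 4$ ($V = -8 + 12 = 4$)
$154 V = 154 \cdot 4 = 616$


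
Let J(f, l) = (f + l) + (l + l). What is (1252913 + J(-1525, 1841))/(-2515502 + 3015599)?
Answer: 1256911/500097 ≈ 2.5133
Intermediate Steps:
J(f, l) = f + 3*l (J(f, l) = (f + l) + 2*l = f + 3*l)
(1252913 + J(-1525, 1841))/(-2515502 + 3015599) = (1252913 + (-1525 + 3*1841))/(-2515502 + 3015599) = (1252913 + (-1525 + 5523))/500097 = (1252913 + 3998)*(1/500097) = 1256911*(1/500097) = 1256911/500097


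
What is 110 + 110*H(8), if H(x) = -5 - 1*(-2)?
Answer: -220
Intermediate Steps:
H(x) = -3 (H(x) = -5 + 2 = -3)
110 + 110*H(8) = 110 + 110*(-3) = 110 - 330 = -220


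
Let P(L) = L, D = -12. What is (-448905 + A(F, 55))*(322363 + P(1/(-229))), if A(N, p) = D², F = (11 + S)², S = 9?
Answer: -33128042324886/229 ≈ -1.4466e+11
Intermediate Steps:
F = 400 (F = (11 + 9)² = 20² = 400)
A(N, p) = 144 (A(N, p) = (-12)² = 144)
(-448905 + A(F, 55))*(322363 + P(1/(-229))) = (-448905 + 144)*(322363 + 1/(-229)) = -448761*(322363 - 1/229) = -448761*73821126/229 = -33128042324886/229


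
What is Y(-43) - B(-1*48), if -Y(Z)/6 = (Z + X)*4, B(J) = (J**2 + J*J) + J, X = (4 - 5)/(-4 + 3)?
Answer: -3552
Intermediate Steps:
X = 1 (X = -1/(-1) = -1*(-1) = 1)
B(J) = J + 2*J**2 (B(J) = (J**2 + J**2) + J = 2*J**2 + J = J + 2*J**2)
Y(Z) = -24 - 24*Z (Y(Z) = -6*(Z + 1)*4 = -6*(1 + Z)*4 = -6*(4 + 4*Z) = -24 - 24*Z)
Y(-43) - B(-1*48) = (-24 - 24*(-43)) - (-1*48)*(1 + 2*(-1*48)) = (-24 + 1032) - (-48)*(1 + 2*(-48)) = 1008 - (-48)*(1 - 96) = 1008 - (-48)*(-95) = 1008 - 1*4560 = 1008 - 4560 = -3552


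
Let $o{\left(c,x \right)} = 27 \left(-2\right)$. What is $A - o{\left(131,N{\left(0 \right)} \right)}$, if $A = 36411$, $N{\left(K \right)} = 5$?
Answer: $36465$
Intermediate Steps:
$o{\left(c,x \right)} = -54$
$A - o{\left(131,N{\left(0 \right)} \right)} = 36411 - -54 = 36411 + 54 = 36465$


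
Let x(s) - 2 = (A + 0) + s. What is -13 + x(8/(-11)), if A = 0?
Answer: -129/11 ≈ -11.727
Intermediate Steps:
x(s) = 2 + s (x(s) = 2 + ((0 + 0) + s) = 2 + (0 + s) = 2 + s)
-13 + x(8/(-11)) = -13 + (2 + 8/(-11)) = -13 + (2 + 8*(-1/11)) = -13 + (2 - 8/11) = -13 + 14/11 = -129/11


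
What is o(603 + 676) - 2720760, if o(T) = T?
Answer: -2719481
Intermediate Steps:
o(603 + 676) - 2720760 = (603 + 676) - 2720760 = 1279 - 2720760 = -2719481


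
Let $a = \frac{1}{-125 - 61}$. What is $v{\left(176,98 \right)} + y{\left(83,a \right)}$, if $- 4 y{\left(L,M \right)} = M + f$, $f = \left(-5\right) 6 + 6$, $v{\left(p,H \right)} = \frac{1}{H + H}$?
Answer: $\frac{218971}{36456} \approx 6.0064$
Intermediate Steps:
$v{\left(p,H \right)} = \frac{1}{2 H}$
$a = - \frac{1}{186}$ ($a = \frac{1}{-186} = - \frac{1}{186} \approx -0.0053763$)
$f = -24$ ($f = -30 + 6 = -24$)
$y{\left(L,M \right)} = 6 - \frac{M}{4}$ ($y{\left(L,M \right)} = - \frac{M - 24}{4} = - \frac{-24 + M}{4} = 6 - \frac{M}{4}$)
$v{\left(176,98 \right)} + y{\left(83,a \right)} = \frac{1}{2 \cdot 98} + \left(6 - - \frac{1}{744}\right) = \frac{1}{2} \cdot \frac{1}{98} + \left(6 + \frac{1}{744}\right) = \frac{1}{196} + \frac{4465}{744} = \frac{218971}{36456}$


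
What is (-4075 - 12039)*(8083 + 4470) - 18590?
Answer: -202297632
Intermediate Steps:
(-4075 - 12039)*(8083 + 4470) - 18590 = -16114*12553 - 18590 = -202279042 - 18590 = -202297632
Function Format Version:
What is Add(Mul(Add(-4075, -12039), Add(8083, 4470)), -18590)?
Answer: -202297632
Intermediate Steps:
Add(Mul(Add(-4075, -12039), Add(8083, 4470)), -18590) = Add(Mul(-16114, 12553), -18590) = Add(-202279042, -18590) = -202297632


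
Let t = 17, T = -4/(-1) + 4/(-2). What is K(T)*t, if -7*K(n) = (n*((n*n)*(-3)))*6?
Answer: 2448/7 ≈ 349.71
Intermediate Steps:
T = 2 (T = -4*(-1) + 4*(-1/2) = 4 - 2 = 2)
K(n) = 18*n**3/7 (K(n) = -n*((n*n)*(-3))*6/7 = -n*(n**2*(-3))*6/7 = -n*(-3*n**2)*6/7 = -(-3*n**3)*6/7 = -(-18)*n**3/7 = 18*n**3/7)
K(T)*t = ((18/7)*2**3)*17 = ((18/7)*8)*17 = (144/7)*17 = 2448/7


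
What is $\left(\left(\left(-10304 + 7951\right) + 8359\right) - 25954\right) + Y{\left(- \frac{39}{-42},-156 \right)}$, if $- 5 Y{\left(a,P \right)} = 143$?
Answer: $- \frac{99883}{5} \approx -19977.0$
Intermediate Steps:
$Y{\left(a,P \right)} = - \frac{143}{5}$ ($Y{\left(a,P \right)} = \left(- \frac{1}{5}\right) 143 = - \frac{143}{5}$)
$\left(\left(\left(-10304 + 7951\right) + 8359\right) - 25954\right) + Y{\left(- \frac{39}{-42},-156 \right)} = \left(\left(\left(-10304 + 7951\right) + 8359\right) - 25954\right) - \frac{143}{5} = \left(\left(-2353 + 8359\right) - 25954\right) - \frac{143}{5} = \left(6006 - 25954\right) - \frac{143}{5} = -19948 - \frac{143}{5} = - \frac{99883}{5}$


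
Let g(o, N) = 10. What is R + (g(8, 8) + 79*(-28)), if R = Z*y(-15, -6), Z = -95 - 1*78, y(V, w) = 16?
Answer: -4970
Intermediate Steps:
Z = -173 (Z = -95 - 78 = -173)
R = -2768 (R = -173*16 = -2768)
R + (g(8, 8) + 79*(-28)) = -2768 + (10 + 79*(-28)) = -2768 + (10 - 2212) = -2768 - 2202 = -4970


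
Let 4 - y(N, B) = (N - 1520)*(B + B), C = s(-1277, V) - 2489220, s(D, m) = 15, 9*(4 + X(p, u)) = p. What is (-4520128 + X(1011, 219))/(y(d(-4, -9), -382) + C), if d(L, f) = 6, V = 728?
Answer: 13560059/10937691 ≈ 1.2398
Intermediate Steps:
X(p, u) = -4 + p/9
C = -2489205 (C = 15 - 2489220 = -2489205)
y(N, B) = 4 - 2*B*(-1520 + N) (y(N, B) = 4 - (N - 1520)*(B + B) = 4 - (-1520 + N)*2*B = 4 - 2*B*(-1520 + N))
(-4520128 + X(1011, 219))/(y(d(-4, -9), -382) + C) = (-4520128 + (-4 + (1/9)*1011))/((4 + 3040*(-382) - 2*(-382)*6) - 2489205) = (-4520128 + (-4 + 337/3))/((4 - 1161280 + 4584) - 2489205) = (-4520128 + 325/3)/(-1156692 - 2489205) = -13560059/3/(-3645897) = -13560059/3*(-1/3645897) = 13560059/10937691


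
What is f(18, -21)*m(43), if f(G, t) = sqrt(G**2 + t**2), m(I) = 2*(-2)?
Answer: -12*sqrt(85) ≈ -110.63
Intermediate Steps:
m(I) = -4
f(18, -21)*m(43) = sqrt(18**2 + (-21)**2)*(-4) = sqrt(324 + 441)*(-4) = sqrt(765)*(-4) = (3*sqrt(85))*(-4) = -12*sqrt(85)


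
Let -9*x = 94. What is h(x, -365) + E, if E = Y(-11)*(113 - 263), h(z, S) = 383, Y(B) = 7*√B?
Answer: 383 - 1050*I*√11 ≈ 383.0 - 3482.5*I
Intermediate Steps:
x = -94/9 (x = -⅑*94 = -94/9 ≈ -10.444)
E = -1050*I*√11 (E = (7*√(-11))*(113 - 263) = (7*(I*√11))*(-150) = (7*I*√11)*(-150) = -1050*I*√11 ≈ -3482.5*I)
h(x, -365) + E = 383 - 1050*I*√11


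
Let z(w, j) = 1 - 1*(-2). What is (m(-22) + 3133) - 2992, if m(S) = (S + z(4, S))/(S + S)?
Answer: 6223/44 ≈ 141.43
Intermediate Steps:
z(w, j) = 3 (z(w, j) = 1 + 2 = 3)
m(S) = (3 + S)/(2*S) (m(S) = (S + 3)/(S + S) = (3 + S)/((2*S)) = (3 + S)*(1/(2*S)) = (3 + S)/(2*S))
(m(-22) + 3133) - 2992 = ((½)*(3 - 22)/(-22) + 3133) - 2992 = ((½)*(-1/22)*(-19) + 3133) - 2992 = (19/44 + 3133) - 2992 = 137871/44 - 2992 = 6223/44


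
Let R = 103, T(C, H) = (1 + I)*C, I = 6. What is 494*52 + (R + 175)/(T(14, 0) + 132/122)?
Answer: 77637615/3022 ≈ 25691.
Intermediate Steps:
T(C, H) = 7*C (T(C, H) = (1 + 6)*C = 7*C)
494*52 + (R + 175)/(T(14, 0) + 132/122) = 494*52 + (103 + 175)/(7*14 + 132/122) = 25688 + 278/(98 + 132*(1/122)) = 25688 + 278/(98 + 66/61) = 25688 + 278/(6044/61) = 25688 + 278*(61/6044) = 25688 + 8479/3022 = 77637615/3022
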